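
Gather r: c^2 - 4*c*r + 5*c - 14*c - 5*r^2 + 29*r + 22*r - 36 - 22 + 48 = c^2 - 9*c - 5*r^2 + r*(51 - 4*c) - 10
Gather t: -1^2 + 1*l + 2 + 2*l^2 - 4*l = 2*l^2 - 3*l + 1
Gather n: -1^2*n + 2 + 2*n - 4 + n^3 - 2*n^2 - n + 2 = n^3 - 2*n^2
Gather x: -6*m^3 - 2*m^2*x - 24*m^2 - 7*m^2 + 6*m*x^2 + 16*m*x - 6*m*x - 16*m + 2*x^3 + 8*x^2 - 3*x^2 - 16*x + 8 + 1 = -6*m^3 - 31*m^2 - 16*m + 2*x^3 + x^2*(6*m + 5) + x*(-2*m^2 + 10*m - 16) + 9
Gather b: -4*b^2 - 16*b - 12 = -4*b^2 - 16*b - 12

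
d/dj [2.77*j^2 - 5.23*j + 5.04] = 5.54*j - 5.23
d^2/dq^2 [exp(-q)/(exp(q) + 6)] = ((exp(q) + 6)^2 + (exp(q) + 6)*exp(q) + 2*exp(2*q))*exp(-q)/(exp(q) + 6)^3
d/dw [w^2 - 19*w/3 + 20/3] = 2*w - 19/3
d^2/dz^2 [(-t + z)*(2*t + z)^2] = 6*t + 6*z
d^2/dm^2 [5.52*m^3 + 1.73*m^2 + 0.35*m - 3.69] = 33.12*m + 3.46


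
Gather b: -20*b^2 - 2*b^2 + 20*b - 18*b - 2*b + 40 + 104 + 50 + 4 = 198 - 22*b^2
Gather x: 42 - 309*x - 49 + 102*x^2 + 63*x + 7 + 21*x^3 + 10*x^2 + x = 21*x^3 + 112*x^2 - 245*x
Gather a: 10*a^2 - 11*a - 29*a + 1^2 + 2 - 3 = 10*a^2 - 40*a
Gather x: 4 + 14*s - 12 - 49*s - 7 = -35*s - 15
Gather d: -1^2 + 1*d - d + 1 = 0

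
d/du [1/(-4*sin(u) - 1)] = 4*cos(u)/(4*sin(u) + 1)^2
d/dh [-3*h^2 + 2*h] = 2 - 6*h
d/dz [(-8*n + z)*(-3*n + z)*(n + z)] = 13*n^2 - 20*n*z + 3*z^2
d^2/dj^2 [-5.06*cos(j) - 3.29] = 5.06*cos(j)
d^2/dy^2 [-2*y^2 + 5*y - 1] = -4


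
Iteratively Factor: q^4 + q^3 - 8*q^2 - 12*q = (q - 3)*(q^3 + 4*q^2 + 4*q) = q*(q - 3)*(q^2 + 4*q + 4) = q*(q - 3)*(q + 2)*(q + 2)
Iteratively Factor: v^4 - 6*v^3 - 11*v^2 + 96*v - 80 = (v - 4)*(v^3 - 2*v^2 - 19*v + 20) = (v - 4)*(v - 1)*(v^2 - v - 20) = (v - 4)*(v - 1)*(v + 4)*(v - 5)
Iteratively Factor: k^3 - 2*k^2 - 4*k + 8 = (k + 2)*(k^2 - 4*k + 4) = (k - 2)*(k + 2)*(k - 2)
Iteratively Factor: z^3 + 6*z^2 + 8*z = (z + 4)*(z^2 + 2*z) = z*(z + 4)*(z + 2)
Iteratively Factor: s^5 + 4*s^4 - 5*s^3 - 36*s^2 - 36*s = (s + 2)*(s^4 + 2*s^3 - 9*s^2 - 18*s) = (s + 2)^2*(s^3 - 9*s) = (s + 2)^2*(s + 3)*(s^2 - 3*s) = (s - 3)*(s + 2)^2*(s + 3)*(s)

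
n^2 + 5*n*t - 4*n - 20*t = (n - 4)*(n + 5*t)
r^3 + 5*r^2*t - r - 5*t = (r - 1)*(r + 1)*(r + 5*t)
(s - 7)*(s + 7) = s^2 - 49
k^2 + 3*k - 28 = (k - 4)*(k + 7)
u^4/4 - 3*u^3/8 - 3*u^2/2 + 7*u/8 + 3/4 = (u/4 + 1/2)*(u - 3)*(u - 1)*(u + 1/2)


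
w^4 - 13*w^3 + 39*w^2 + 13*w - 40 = (w - 8)*(w - 5)*(w - 1)*(w + 1)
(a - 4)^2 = a^2 - 8*a + 16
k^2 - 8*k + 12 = (k - 6)*(k - 2)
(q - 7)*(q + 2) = q^2 - 5*q - 14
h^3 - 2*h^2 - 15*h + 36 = (h - 3)^2*(h + 4)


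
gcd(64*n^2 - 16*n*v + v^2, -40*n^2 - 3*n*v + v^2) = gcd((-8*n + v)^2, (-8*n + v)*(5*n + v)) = -8*n + v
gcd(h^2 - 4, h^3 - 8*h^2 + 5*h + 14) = h - 2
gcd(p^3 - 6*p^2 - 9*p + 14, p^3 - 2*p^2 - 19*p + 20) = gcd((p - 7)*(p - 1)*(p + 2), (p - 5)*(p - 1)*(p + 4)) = p - 1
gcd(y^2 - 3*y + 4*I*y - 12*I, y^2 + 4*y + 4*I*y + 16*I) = y + 4*I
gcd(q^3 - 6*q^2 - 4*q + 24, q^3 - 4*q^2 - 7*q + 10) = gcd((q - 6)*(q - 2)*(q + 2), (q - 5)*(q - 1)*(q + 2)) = q + 2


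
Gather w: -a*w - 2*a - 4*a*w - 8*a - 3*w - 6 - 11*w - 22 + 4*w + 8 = -10*a + w*(-5*a - 10) - 20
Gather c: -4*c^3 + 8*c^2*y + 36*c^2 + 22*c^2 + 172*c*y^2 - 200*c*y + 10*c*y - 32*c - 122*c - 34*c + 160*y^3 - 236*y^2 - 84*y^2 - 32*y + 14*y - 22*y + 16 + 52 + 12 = -4*c^3 + c^2*(8*y + 58) + c*(172*y^2 - 190*y - 188) + 160*y^3 - 320*y^2 - 40*y + 80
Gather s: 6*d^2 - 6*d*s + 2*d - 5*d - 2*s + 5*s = 6*d^2 - 3*d + s*(3 - 6*d)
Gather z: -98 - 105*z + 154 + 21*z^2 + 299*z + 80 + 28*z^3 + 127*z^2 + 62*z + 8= 28*z^3 + 148*z^2 + 256*z + 144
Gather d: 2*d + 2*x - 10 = 2*d + 2*x - 10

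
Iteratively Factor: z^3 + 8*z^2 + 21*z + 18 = (z + 2)*(z^2 + 6*z + 9) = (z + 2)*(z + 3)*(z + 3)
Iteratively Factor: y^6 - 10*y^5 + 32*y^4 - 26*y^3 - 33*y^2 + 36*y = (y)*(y^5 - 10*y^4 + 32*y^3 - 26*y^2 - 33*y + 36) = y*(y - 3)*(y^4 - 7*y^3 + 11*y^2 + 7*y - 12) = y*(y - 3)*(y + 1)*(y^3 - 8*y^2 + 19*y - 12) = y*(y - 3)*(y - 1)*(y + 1)*(y^2 - 7*y + 12) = y*(y - 3)^2*(y - 1)*(y + 1)*(y - 4)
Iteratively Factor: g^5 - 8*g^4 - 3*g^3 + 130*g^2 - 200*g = (g - 5)*(g^4 - 3*g^3 - 18*g^2 + 40*g) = (g - 5)^2*(g^3 + 2*g^2 - 8*g) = g*(g - 5)^2*(g^2 + 2*g - 8) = g*(g - 5)^2*(g + 4)*(g - 2)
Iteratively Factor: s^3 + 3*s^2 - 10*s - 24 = (s - 3)*(s^2 + 6*s + 8) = (s - 3)*(s + 2)*(s + 4)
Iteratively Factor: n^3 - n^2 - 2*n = (n - 2)*(n^2 + n) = (n - 2)*(n + 1)*(n)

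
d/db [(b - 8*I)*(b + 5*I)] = 2*b - 3*I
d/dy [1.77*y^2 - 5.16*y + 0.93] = 3.54*y - 5.16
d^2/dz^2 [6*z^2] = 12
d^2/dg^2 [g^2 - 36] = 2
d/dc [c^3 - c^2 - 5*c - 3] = 3*c^2 - 2*c - 5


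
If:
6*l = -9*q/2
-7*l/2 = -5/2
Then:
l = 5/7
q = -20/21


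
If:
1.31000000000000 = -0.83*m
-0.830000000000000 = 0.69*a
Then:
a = -1.20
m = -1.58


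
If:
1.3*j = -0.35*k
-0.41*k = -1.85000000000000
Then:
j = -1.21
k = 4.51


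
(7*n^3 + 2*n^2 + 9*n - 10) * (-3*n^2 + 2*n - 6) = -21*n^5 + 8*n^4 - 65*n^3 + 36*n^2 - 74*n + 60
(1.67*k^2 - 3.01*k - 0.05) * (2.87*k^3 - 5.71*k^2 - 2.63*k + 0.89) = 4.7929*k^5 - 18.1744*k^4 + 12.6515*k^3 + 9.6881*k^2 - 2.5474*k - 0.0445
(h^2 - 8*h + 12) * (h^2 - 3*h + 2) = h^4 - 11*h^3 + 38*h^2 - 52*h + 24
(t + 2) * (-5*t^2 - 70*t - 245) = -5*t^3 - 80*t^2 - 385*t - 490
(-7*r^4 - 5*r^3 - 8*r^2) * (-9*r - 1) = 63*r^5 + 52*r^4 + 77*r^3 + 8*r^2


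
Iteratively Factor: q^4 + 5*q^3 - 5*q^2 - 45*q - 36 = (q + 1)*(q^3 + 4*q^2 - 9*q - 36) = (q - 3)*(q + 1)*(q^2 + 7*q + 12) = (q - 3)*(q + 1)*(q + 4)*(q + 3)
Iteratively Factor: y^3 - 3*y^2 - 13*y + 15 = (y - 1)*(y^2 - 2*y - 15) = (y - 5)*(y - 1)*(y + 3)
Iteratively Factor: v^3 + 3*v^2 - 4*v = (v)*(v^2 + 3*v - 4) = v*(v + 4)*(v - 1)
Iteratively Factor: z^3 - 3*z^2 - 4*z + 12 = (z - 3)*(z^2 - 4) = (z - 3)*(z - 2)*(z + 2)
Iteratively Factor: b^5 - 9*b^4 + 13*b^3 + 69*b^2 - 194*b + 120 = (b - 2)*(b^4 - 7*b^3 - b^2 + 67*b - 60) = (b - 2)*(b + 3)*(b^3 - 10*b^2 + 29*b - 20) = (b - 4)*(b - 2)*(b + 3)*(b^2 - 6*b + 5) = (b - 5)*(b - 4)*(b - 2)*(b + 3)*(b - 1)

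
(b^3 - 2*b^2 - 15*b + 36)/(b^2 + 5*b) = (b^3 - 2*b^2 - 15*b + 36)/(b*(b + 5))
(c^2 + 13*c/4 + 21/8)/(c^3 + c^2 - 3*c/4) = (4*c + 7)/(2*c*(2*c - 1))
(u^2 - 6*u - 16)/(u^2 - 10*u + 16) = (u + 2)/(u - 2)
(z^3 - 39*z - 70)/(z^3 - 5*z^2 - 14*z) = (z + 5)/z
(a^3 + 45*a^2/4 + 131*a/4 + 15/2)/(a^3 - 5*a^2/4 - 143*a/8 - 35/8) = 2*(a^2 + 11*a + 30)/(2*a^2 - 3*a - 35)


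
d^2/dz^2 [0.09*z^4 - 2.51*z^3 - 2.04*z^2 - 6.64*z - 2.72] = 1.08*z^2 - 15.06*z - 4.08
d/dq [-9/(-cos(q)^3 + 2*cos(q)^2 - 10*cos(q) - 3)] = 9*(3*cos(q)^2 - 4*cos(q) + 10)*sin(q)/(cos(q)^3 - 2*cos(q)^2 + 10*cos(q) + 3)^2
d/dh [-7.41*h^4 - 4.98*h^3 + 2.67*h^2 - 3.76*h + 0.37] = -29.64*h^3 - 14.94*h^2 + 5.34*h - 3.76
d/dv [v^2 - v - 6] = 2*v - 1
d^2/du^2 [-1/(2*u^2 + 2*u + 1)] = 4*(2*u^2 + 2*u - 2*(2*u + 1)^2 + 1)/(2*u^2 + 2*u + 1)^3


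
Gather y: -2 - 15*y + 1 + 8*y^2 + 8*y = 8*y^2 - 7*y - 1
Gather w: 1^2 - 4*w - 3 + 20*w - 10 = 16*w - 12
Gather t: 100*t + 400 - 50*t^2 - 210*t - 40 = -50*t^2 - 110*t + 360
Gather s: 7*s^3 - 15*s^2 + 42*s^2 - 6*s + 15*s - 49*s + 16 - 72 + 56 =7*s^3 + 27*s^2 - 40*s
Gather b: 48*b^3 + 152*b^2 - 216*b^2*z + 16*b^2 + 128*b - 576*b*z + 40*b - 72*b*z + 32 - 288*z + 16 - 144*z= 48*b^3 + b^2*(168 - 216*z) + b*(168 - 648*z) - 432*z + 48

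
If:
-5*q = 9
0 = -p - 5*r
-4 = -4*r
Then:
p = -5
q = -9/5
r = 1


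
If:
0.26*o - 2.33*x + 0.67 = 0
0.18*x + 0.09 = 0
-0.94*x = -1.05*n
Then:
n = -0.45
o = -7.06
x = -0.50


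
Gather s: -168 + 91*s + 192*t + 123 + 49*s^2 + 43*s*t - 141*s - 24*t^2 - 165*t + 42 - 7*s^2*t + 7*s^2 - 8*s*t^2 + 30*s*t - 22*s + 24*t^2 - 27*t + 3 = s^2*(56 - 7*t) + s*(-8*t^2 + 73*t - 72)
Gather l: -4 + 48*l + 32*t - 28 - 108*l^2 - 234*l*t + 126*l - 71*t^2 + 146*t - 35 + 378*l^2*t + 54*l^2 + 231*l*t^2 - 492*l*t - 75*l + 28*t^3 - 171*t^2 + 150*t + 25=l^2*(378*t - 54) + l*(231*t^2 - 726*t + 99) + 28*t^3 - 242*t^2 + 328*t - 42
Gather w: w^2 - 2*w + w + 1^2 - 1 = w^2 - w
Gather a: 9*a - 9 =9*a - 9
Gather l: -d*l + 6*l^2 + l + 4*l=6*l^2 + l*(5 - d)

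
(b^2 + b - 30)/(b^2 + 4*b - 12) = (b - 5)/(b - 2)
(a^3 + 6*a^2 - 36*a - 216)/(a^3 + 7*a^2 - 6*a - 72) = (a^2 - 36)/(a^2 + a - 12)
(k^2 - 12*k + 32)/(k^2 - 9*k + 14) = (k^2 - 12*k + 32)/(k^2 - 9*k + 14)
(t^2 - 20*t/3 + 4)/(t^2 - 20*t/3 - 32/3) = (-3*t^2 + 20*t - 12)/(-3*t^2 + 20*t + 32)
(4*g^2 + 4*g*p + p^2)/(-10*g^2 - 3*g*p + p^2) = (2*g + p)/(-5*g + p)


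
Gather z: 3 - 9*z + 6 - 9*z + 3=12 - 18*z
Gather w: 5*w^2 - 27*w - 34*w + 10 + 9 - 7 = 5*w^2 - 61*w + 12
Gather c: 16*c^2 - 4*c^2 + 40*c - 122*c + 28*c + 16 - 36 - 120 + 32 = 12*c^2 - 54*c - 108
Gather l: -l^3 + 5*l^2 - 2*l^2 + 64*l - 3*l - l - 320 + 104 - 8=-l^3 + 3*l^2 + 60*l - 224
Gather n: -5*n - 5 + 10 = 5 - 5*n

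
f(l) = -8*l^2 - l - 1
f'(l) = -16*l - 1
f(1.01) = -10.17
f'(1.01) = -17.16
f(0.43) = -2.91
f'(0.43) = -7.88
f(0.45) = -3.07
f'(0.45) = -8.20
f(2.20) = -41.92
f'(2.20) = -36.20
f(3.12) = -82.00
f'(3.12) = -50.92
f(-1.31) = -13.42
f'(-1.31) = 19.96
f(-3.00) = -70.00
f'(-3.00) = 47.00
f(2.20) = -41.92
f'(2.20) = -36.20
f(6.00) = -295.00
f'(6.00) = -97.00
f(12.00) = -1165.00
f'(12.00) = -193.00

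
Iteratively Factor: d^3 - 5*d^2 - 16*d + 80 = (d + 4)*(d^2 - 9*d + 20) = (d - 4)*(d + 4)*(d - 5)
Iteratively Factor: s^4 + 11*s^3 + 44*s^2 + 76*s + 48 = (s + 2)*(s^3 + 9*s^2 + 26*s + 24) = (s + 2)*(s + 3)*(s^2 + 6*s + 8) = (s + 2)*(s + 3)*(s + 4)*(s + 2)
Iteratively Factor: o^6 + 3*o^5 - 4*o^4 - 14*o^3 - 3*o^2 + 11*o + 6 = (o + 3)*(o^5 - 4*o^3 - 2*o^2 + 3*o + 2) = (o - 2)*(o + 3)*(o^4 + 2*o^3 - 2*o - 1) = (o - 2)*(o - 1)*(o + 3)*(o^3 + 3*o^2 + 3*o + 1) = (o - 2)*(o - 1)*(o + 1)*(o + 3)*(o^2 + 2*o + 1) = (o - 2)*(o - 1)*(o + 1)^2*(o + 3)*(o + 1)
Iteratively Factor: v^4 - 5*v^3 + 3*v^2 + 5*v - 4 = (v + 1)*(v^3 - 6*v^2 + 9*v - 4) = (v - 1)*(v + 1)*(v^2 - 5*v + 4) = (v - 1)^2*(v + 1)*(v - 4)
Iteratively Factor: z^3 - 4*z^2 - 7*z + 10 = (z - 1)*(z^2 - 3*z - 10) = (z - 1)*(z + 2)*(z - 5)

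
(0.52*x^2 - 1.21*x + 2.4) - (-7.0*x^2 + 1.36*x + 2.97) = 7.52*x^2 - 2.57*x - 0.57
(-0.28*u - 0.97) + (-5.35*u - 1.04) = -5.63*u - 2.01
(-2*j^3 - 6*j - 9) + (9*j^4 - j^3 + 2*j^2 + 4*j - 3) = 9*j^4 - 3*j^3 + 2*j^2 - 2*j - 12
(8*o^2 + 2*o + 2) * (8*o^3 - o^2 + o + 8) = 64*o^5 + 8*o^4 + 22*o^3 + 64*o^2 + 18*o + 16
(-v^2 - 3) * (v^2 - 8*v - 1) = -v^4 + 8*v^3 - 2*v^2 + 24*v + 3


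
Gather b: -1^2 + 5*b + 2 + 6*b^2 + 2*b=6*b^2 + 7*b + 1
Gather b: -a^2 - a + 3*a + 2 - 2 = -a^2 + 2*a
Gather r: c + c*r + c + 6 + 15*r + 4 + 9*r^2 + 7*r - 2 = 2*c + 9*r^2 + r*(c + 22) + 8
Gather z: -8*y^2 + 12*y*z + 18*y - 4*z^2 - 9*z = -8*y^2 + 18*y - 4*z^2 + z*(12*y - 9)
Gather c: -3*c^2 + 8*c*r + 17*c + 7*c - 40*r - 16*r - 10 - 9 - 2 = -3*c^2 + c*(8*r + 24) - 56*r - 21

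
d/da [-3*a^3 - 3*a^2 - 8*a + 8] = -9*a^2 - 6*a - 8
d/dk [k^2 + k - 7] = 2*k + 1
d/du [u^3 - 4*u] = 3*u^2 - 4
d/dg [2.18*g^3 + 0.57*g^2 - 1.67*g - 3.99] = 6.54*g^2 + 1.14*g - 1.67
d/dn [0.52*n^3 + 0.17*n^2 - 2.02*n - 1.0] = 1.56*n^2 + 0.34*n - 2.02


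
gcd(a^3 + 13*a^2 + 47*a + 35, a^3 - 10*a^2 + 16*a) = 1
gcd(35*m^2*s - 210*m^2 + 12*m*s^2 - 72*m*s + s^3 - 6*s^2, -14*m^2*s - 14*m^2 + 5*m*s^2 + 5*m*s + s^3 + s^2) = 7*m + s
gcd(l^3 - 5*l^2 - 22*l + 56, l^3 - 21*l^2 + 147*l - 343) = l - 7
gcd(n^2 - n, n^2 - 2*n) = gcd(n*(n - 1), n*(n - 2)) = n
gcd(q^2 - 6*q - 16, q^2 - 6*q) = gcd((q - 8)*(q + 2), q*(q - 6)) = 1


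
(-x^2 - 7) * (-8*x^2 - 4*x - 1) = 8*x^4 + 4*x^3 + 57*x^2 + 28*x + 7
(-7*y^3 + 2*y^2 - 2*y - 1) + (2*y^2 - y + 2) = -7*y^3 + 4*y^2 - 3*y + 1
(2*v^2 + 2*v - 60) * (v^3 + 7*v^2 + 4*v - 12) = 2*v^5 + 16*v^4 - 38*v^3 - 436*v^2 - 264*v + 720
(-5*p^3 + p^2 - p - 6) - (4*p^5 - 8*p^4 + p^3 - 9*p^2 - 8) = -4*p^5 + 8*p^4 - 6*p^3 + 10*p^2 - p + 2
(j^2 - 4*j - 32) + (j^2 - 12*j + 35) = 2*j^2 - 16*j + 3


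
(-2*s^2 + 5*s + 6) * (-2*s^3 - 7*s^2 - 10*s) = 4*s^5 + 4*s^4 - 27*s^3 - 92*s^2 - 60*s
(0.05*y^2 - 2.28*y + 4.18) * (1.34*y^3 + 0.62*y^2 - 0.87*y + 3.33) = 0.067*y^5 - 3.0242*y^4 + 4.1441*y^3 + 4.7417*y^2 - 11.229*y + 13.9194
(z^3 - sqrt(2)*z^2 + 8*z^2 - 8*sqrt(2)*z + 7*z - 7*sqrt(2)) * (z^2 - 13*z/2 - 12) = z^5 - sqrt(2)*z^4 + 3*z^4/2 - 57*z^3 - 3*sqrt(2)*z^3/2 - 283*z^2/2 + 57*sqrt(2)*z^2 - 84*z + 283*sqrt(2)*z/2 + 84*sqrt(2)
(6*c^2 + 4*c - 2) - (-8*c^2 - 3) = 14*c^2 + 4*c + 1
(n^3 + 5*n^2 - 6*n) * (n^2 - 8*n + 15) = n^5 - 3*n^4 - 31*n^3 + 123*n^2 - 90*n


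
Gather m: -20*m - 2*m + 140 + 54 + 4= 198 - 22*m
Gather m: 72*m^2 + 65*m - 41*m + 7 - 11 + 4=72*m^2 + 24*m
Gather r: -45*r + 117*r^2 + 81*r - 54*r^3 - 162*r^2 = -54*r^3 - 45*r^2 + 36*r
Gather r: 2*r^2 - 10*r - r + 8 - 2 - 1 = 2*r^2 - 11*r + 5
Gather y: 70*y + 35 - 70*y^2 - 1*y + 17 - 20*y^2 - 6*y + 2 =-90*y^2 + 63*y + 54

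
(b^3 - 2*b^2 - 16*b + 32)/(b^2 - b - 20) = (b^2 - 6*b + 8)/(b - 5)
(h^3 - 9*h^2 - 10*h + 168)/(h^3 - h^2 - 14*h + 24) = (h^2 - 13*h + 42)/(h^2 - 5*h + 6)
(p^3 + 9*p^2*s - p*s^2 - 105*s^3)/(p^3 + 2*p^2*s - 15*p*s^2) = (p + 7*s)/p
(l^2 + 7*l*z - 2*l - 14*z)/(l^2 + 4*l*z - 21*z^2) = (2 - l)/(-l + 3*z)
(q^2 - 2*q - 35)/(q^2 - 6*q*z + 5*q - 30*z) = (7 - q)/(-q + 6*z)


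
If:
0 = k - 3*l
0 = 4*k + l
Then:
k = 0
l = 0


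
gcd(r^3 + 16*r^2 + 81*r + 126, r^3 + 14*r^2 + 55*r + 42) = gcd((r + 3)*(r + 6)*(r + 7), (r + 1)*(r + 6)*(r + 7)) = r^2 + 13*r + 42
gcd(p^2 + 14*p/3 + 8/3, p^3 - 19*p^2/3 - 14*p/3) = p + 2/3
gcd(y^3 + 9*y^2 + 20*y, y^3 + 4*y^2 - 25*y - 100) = y^2 + 9*y + 20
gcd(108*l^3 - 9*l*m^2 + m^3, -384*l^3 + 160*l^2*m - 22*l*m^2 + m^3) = 6*l - m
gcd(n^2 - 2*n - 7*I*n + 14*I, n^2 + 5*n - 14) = n - 2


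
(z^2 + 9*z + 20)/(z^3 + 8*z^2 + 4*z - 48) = (z + 5)/(z^2 + 4*z - 12)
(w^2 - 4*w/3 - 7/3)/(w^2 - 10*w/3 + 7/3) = (w + 1)/(w - 1)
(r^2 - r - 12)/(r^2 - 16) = (r + 3)/(r + 4)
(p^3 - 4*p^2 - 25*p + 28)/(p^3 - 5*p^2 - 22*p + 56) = (p - 1)/(p - 2)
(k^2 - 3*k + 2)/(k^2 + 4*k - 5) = (k - 2)/(k + 5)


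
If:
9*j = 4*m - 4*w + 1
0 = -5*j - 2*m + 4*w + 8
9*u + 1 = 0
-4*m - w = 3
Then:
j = 77/131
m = -101/262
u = -1/9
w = -191/131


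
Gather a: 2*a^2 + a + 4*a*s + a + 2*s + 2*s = 2*a^2 + a*(4*s + 2) + 4*s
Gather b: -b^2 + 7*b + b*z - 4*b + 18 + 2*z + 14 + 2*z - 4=-b^2 + b*(z + 3) + 4*z + 28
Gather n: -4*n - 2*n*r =n*(-2*r - 4)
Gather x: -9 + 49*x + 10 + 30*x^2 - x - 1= 30*x^2 + 48*x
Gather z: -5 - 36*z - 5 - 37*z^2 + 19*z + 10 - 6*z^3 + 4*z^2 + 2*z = -6*z^3 - 33*z^2 - 15*z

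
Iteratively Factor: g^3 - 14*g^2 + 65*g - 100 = (g - 5)*(g^2 - 9*g + 20) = (g - 5)*(g - 4)*(g - 5)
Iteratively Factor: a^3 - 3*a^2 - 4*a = (a - 4)*(a^2 + a) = (a - 4)*(a + 1)*(a)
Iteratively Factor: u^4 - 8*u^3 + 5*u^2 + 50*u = (u - 5)*(u^3 - 3*u^2 - 10*u) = (u - 5)*(u + 2)*(u^2 - 5*u) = (u - 5)^2*(u + 2)*(u)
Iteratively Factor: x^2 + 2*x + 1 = (x + 1)*(x + 1)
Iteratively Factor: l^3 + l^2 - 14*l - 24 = (l - 4)*(l^2 + 5*l + 6) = (l - 4)*(l + 2)*(l + 3)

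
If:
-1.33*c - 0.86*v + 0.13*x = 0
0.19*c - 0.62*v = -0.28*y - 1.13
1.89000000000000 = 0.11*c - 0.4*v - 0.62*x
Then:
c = -0.267051732961305*y - 1.3260177256533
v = 0.369774468931213*y + 1.41622037439657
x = -0.285944319674562*y - 4.19733887029111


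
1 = 1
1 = 1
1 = 1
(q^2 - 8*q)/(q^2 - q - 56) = q/(q + 7)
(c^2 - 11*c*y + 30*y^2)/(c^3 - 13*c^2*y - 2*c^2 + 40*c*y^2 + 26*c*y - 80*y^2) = (-c + 6*y)/(-c^2 + 8*c*y + 2*c - 16*y)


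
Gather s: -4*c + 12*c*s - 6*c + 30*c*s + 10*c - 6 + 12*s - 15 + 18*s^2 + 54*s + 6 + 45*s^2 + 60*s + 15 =63*s^2 + s*(42*c + 126)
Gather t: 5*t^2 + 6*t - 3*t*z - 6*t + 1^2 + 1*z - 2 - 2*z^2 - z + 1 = 5*t^2 - 3*t*z - 2*z^2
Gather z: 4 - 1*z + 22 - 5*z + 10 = 36 - 6*z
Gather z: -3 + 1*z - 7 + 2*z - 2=3*z - 12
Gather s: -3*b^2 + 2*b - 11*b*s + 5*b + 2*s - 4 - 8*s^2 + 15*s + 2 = -3*b^2 + 7*b - 8*s^2 + s*(17 - 11*b) - 2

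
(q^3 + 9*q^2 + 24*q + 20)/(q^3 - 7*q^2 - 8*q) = (q^3 + 9*q^2 + 24*q + 20)/(q*(q^2 - 7*q - 8))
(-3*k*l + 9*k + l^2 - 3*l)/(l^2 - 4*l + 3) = (-3*k + l)/(l - 1)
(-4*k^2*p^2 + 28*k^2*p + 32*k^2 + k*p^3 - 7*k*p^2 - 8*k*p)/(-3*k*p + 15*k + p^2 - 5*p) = k*(4*k*p^2 - 28*k*p - 32*k - p^3 + 7*p^2 + 8*p)/(3*k*p - 15*k - p^2 + 5*p)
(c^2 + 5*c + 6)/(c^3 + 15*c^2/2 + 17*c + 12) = 2*(c + 3)/(2*c^2 + 11*c + 12)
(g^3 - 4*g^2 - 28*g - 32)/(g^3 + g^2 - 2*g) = (g^2 - 6*g - 16)/(g*(g - 1))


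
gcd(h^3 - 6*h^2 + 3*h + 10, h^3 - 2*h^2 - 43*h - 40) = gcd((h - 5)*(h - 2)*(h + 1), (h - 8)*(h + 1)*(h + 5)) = h + 1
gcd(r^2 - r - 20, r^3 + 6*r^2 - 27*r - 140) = r^2 - r - 20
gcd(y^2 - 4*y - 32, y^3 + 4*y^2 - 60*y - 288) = y - 8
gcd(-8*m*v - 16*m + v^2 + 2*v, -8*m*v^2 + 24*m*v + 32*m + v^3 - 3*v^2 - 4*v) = -8*m + v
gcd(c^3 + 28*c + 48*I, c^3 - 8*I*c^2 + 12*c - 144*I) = c^2 - 2*I*c + 24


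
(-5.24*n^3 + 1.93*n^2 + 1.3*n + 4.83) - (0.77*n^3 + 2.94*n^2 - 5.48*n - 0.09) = -6.01*n^3 - 1.01*n^2 + 6.78*n + 4.92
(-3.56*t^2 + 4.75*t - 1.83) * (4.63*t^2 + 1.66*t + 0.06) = -16.4828*t^4 + 16.0829*t^3 - 0.801500000000001*t^2 - 2.7528*t - 0.1098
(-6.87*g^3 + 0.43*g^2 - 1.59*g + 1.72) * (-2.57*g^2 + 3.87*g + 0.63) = 17.6559*g^5 - 27.692*g^4 + 1.4223*g^3 - 10.3028*g^2 + 5.6547*g + 1.0836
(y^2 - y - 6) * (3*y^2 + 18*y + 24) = 3*y^4 + 15*y^3 - 12*y^2 - 132*y - 144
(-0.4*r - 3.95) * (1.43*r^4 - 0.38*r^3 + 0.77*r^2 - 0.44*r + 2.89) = -0.572*r^5 - 5.4965*r^4 + 1.193*r^3 - 2.8655*r^2 + 0.582*r - 11.4155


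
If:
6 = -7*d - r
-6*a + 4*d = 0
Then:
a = -2*r/21 - 4/7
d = -r/7 - 6/7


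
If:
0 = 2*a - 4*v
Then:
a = 2*v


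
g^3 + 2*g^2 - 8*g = g*(g - 2)*(g + 4)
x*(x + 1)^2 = x^3 + 2*x^2 + x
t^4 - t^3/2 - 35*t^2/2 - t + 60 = (t - 4)*(t - 2)*(t + 5/2)*(t + 3)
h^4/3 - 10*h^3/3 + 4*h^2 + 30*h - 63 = (h/3 + 1)*(h - 7)*(h - 3)^2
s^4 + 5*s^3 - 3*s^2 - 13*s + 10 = (s - 1)^2*(s + 2)*(s + 5)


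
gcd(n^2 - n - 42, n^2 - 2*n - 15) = 1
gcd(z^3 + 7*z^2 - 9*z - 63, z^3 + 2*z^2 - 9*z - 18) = z^2 - 9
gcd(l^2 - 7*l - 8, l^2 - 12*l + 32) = l - 8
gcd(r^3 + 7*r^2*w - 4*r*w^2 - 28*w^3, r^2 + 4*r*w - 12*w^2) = r - 2*w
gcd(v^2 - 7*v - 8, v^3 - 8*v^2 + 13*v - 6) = 1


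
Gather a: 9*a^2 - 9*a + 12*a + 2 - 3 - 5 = 9*a^2 + 3*a - 6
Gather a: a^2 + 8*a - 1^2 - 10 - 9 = a^2 + 8*a - 20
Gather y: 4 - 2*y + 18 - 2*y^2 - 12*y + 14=-2*y^2 - 14*y + 36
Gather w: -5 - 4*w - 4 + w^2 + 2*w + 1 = w^2 - 2*w - 8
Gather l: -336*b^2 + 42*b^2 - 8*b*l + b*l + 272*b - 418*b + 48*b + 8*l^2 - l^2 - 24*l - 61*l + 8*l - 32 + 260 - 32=-294*b^2 - 98*b + 7*l^2 + l*(-7*b - 77) + 196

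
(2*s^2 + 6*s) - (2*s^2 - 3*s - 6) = 9*s + 6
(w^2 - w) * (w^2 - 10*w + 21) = w^4 - 11*w^3 + 31*w^2 - 21*w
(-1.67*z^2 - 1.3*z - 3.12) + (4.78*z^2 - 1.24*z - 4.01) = 3.11*z^2 - 2.54*z - 7.13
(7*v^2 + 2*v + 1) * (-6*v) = -42*v^3 - 12*v^2 - 6*v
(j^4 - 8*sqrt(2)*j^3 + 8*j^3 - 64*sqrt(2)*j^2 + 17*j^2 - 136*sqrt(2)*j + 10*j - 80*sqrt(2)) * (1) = j^4 - 8*sqrt(2)*j^3 + 8*j^3 - 64*sqrt(2)*j^2 + 17*j^2 - 136*sqrt(2)*j + 10*j - 80*sqrt(2)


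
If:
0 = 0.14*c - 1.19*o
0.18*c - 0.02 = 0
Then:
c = 0.11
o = 0.01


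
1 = 1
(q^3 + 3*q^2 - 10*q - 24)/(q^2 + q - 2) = (q^2 + q - 12)/(q - 1)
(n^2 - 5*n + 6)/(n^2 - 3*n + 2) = (n - 3)/(n - 1)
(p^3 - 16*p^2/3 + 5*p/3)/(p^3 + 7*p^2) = (3*p^2 - 16*p + 5)/(3*p*(p + 7))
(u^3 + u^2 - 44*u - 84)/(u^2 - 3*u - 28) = (u^2 + 8*u + 12)/(u + 4)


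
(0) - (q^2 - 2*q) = -q^2 + 2*q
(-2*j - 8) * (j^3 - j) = -2*j^4 - 8*j^3 + 2*j^2 + 8*j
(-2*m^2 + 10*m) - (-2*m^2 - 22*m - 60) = 32*m + 60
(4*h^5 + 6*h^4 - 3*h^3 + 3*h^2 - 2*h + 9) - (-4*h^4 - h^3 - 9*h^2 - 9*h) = 4*h^5 + 10*h^4 - 2*h^3 + 12*h^2 + 7*h + 9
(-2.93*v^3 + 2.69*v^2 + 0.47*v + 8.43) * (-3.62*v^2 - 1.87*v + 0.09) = 10.6066*v^5 - 4.2587*v^4 - 6.9954*v^3 - 31.1534*v^2 - 15.7218*v + 0.7587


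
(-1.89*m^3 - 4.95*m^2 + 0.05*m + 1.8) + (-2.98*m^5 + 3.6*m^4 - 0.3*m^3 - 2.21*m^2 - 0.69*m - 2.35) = -2.98*m^5 + 3.6*m^4 - 2.19*m^3 - 7.16*m^2 - 0.64*m - 0.55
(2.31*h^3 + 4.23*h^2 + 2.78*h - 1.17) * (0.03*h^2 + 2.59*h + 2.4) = 0.0693*h^5 + 6.1098*h^4 + 16.5831*h^3 + 17.3171*h^2 + 3.6417*h - 2.808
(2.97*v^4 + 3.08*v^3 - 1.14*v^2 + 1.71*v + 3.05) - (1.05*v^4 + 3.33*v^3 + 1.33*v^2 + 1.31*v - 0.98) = 1.92*v^4 - 0.25*v^3 - 2.47*v^2 + 0.4*v + 4.03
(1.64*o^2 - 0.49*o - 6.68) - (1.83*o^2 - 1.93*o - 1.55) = -0.19*o^2 + 1.44*o - 5.13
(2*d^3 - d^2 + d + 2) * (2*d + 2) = 4*d^4 + 2*d^3 + 6*d + 4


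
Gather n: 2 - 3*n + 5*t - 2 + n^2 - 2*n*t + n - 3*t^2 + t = n^2 + n*(-2*t - 2) - 3*t^2 + 6*t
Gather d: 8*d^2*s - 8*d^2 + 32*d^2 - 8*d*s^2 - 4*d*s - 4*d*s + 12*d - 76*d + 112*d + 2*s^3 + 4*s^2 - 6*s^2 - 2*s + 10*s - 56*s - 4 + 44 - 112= d^2*(8*s + 24) + d*(-8*s^2 - 8*s + 48) + 2*s^3 - 2*s^2 - 48*s - 72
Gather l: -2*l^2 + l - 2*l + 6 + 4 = -2*l^2 - l + 10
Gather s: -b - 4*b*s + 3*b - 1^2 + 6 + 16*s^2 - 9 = -4*b*s + 2*b + 16*s^2 - 4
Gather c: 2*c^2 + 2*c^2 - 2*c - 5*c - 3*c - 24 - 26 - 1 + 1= 4*c^2 - 10*c - 50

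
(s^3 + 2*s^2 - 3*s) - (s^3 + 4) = 2*s^2 - 3*s - 4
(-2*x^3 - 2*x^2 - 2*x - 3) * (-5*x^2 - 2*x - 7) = 10*x^5 + 14*x^4 + 28*x^3 + 33*x^2 + 20*x + 21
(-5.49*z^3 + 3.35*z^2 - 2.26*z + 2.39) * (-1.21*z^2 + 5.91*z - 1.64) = 6.6429*z^5 - 36.4994*z^4 + 31.5367*z^3 - 21.7425*z^2 + 17.8313*z - 3.9196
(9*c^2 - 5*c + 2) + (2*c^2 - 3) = 11*c^2 - 5*c - 1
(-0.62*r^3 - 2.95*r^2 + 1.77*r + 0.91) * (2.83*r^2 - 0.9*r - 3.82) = -1.7546*r^5 - 7.7905*r^4 + 10.0325*r^3 + 12.2513*r^2 - 7.5804*r - 3.4762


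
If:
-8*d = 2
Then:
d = -1/4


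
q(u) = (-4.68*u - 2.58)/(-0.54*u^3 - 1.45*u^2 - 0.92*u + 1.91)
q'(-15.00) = 0.01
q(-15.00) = 0.04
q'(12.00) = -0.01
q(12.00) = 0.05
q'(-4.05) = 0.56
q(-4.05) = 0.92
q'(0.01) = -3.15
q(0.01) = -1.38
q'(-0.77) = -2.42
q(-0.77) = 0.51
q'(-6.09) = 0.13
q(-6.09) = 0.34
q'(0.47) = -14.66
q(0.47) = -4.34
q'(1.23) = -7.94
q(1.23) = 3.44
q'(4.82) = -0.09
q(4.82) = 0.26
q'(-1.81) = -0.91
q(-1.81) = 2.91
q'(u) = (-4.68*u - 2.58)*(1.62*u^2 + 2.9*u + 0.92)/(-0.54*u^3 - 1.45*u^2 - 0.92*u + 1.91)^2 - 4.68/(-0.54*u^3 - 1.45*u^2 - 0.92*u + 1.91) = (2.5272*u^3 + 6.786*u^2 + 4.3056*u - (4.68*u + 2.58)*(1.62*u^2 + 2.9*u + 0.92) - 8.9388)/(0.54*u^3 + 1.45*u^2 + 0.92*u - 1.91)^2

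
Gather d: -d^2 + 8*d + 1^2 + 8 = -d^2 + 8*d + 9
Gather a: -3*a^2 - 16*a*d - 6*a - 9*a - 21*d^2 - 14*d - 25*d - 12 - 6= -3*a^2 + a*(-16*d - 15) - 21*d^2 - 39*d - 18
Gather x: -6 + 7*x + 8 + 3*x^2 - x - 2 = 3*x^2 + 6*x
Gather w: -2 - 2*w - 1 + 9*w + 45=7*w + 42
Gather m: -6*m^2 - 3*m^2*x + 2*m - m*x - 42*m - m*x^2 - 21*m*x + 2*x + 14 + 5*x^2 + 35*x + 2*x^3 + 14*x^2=m^2*(-3*x - 6) + m*(-x^2 - 22*x - 40) + 2*x^3 + 19*x^2 + 37*x + 14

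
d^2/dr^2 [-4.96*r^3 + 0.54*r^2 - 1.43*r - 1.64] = 1.08 - 29.76*r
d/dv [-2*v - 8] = -2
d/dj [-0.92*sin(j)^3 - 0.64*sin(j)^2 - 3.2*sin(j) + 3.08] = (-1.28*sin(j) + 1.38*cos(2*j) - 4.58)*cos(j)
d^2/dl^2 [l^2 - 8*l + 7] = 2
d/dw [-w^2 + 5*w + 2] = 5 - 2*w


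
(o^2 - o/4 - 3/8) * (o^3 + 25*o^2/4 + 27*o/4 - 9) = o^5 + 6*o^4 + 77*o^3/16 - 417*o^2/32 - 9*o/32 + 27/8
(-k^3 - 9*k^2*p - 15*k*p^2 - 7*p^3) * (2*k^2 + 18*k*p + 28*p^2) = -2*k^5 - 36*k^4*p - 220*k^3*p^2 - 536*k^2*p^3 - 546*k*p^4 - 196*p^5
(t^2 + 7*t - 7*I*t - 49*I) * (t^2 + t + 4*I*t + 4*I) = t^4 + 8*t^3 - 3*I*t^3 + 35*t^2 - 24*I*t^2 + 224*t - 21*I*t + 196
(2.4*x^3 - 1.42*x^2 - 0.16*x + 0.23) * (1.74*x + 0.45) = 4.176*x^4 - 1.3908*x^3 - 0.9174*x^2 + 0.3282*x + 0.1035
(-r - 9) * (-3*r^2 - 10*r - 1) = 3*r^3 + 37*r^2 + 91*r + 9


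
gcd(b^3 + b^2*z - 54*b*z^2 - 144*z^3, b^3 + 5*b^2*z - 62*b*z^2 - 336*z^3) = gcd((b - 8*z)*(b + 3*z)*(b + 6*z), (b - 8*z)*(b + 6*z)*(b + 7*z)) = -b^2 + 2*b*z + 48*z^2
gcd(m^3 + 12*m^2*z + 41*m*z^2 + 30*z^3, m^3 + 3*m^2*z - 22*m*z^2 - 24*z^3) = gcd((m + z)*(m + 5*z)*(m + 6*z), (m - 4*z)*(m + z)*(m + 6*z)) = m^2 + 7*m*z + 6*z^2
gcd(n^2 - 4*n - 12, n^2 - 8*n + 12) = n - 6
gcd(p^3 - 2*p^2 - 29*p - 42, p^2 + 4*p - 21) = 1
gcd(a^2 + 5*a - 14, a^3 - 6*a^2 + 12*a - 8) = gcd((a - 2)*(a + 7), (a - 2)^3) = a - 2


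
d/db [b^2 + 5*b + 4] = 2*b + 5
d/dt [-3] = 0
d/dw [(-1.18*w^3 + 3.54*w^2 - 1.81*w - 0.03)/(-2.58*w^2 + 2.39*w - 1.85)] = (3.0444*w^4 - 5.6404*w^3 + 10.3398*w^2 - 13.2528*w + 3.4202)/(6.6564*w^4 - 12.3324*w^3 + 15.2581*w^2 - 8.843*w + 3.4225)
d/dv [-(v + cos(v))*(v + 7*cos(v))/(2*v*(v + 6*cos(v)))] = (v^3*sin(v) + 7*v^2*sin(2*v)/2 + v^2*cos(v) + 21*v*sin(v)*cos(v)^2 + 7*v*cos(v)^2 + 21*cos(v)^3)/(v^2*(v + 6*cos(v))^2)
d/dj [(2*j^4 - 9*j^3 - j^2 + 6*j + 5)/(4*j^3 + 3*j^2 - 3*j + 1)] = (8*j^6 + 12*j^5 - 41*j^4 + 14*j^3 - 102*j^2 - 32*j + 21)/(16*j^6 + 24*j^5 - 15*j^4 - 10*j^3 + 15*j^2 - 6*j + 1)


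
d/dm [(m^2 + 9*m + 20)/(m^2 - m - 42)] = 2*(-5*m^2 - 62*m - 179)/(m^4 - 2*m^3 - 83*m^2 + 84*m + 1764)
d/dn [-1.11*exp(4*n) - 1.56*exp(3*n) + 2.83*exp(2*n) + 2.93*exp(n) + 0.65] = (-4.44*exp(3*n) - 4.68*exp(2*n) + 5.66*exp(n) + 2.93)*exp(n)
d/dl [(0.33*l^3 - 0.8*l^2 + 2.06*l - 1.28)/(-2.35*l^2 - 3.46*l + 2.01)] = (-0.7755*l^4 - 2.2836*l^3 + 9.5989*l^2 - 9.232*l - 0.2882)/(5.5225*l^4 + 16.262*l^3 + 2.5246*l^2 - 13.9092*l + 4.0401)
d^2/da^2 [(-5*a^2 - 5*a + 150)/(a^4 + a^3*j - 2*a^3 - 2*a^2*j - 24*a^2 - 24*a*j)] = 10*(a^2*(-a^3 - a^2*j + 2*a^2 + 2*a*j + 24*a + 24*j)^2 - a*((2*a + 1)*(-4*a^3 - 3*a^2*j + 6*a^2 + 4*a*j + 48*a + 24*j) + (a^2 + a - 30)*(-6*a^2 - 3*a*j + 6*a + 2*j + 24))*(-a^3 - a^2*j + 2*a^2 + 2*a*j + 24*a + 24*j) + (a^2 + a - 30)*(-4*a^3 - 3*a^2*j + 6*a^2 + 4*a*j + 48*a + 24*j)^2)/(a^3*(-a^3 - a^2*j + 2*a^2 + 2*a*j + 24*a + 24*j)^3)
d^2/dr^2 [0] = 0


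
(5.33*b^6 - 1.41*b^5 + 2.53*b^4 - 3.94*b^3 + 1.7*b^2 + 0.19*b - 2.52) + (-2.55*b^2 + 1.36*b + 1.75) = 5.33*b^6 - 1.41*b^5 + 2.53*b^4 - 3.94*b^3 - 0.85*b^2 + 1.55*b - 0.77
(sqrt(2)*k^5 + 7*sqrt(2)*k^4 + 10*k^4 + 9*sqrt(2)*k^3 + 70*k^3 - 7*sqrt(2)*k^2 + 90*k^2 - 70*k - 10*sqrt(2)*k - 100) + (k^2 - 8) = sqrt(2)*k^5 + 7*sqrt(2)*k^4 + 10*k^4 + 9*sqrt(2)*k^3 + 70*k^3 - 7*sqrt(2)*k^2 + 91*k^2 - 70*k - 10*sqrt(2)*k - 108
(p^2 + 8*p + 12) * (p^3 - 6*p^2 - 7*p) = p^5 + 2*p^4 - 43*p^3 - 128*p^2 - 84*p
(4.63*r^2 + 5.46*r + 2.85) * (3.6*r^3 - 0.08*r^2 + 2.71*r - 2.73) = 16.668*r^5 + 19.2856*r^4 + 22.3705*r^3 + 1.9287*r^2 - 7.1823*r - 7.7805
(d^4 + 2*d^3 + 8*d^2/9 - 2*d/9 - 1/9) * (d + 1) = d^5 + 3*d^4 + 26*d^3/9 + 2*d^2/3 - d/3 - 1/9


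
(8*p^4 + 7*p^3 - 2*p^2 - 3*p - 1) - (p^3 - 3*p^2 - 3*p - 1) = 8*p^4 + 6*p^3 + p^2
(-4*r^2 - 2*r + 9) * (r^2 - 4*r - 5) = -4*r^4 + 14*r^3 + 37*r^2 - 26*r - 45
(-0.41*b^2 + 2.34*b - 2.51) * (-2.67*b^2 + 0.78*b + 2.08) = 1.0947*b^4 - 6.5676*b^3 + 7.6741*b^2 + 2.9094*b - 5.2208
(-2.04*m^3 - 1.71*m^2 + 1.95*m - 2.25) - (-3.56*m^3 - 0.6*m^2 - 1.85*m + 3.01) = 1.52*m^3 - 1.11*m^2 + 3.8*m - 5.26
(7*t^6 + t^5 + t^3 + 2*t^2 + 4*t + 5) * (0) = 0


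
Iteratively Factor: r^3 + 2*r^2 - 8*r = (r - 2)*(r^2 + 4*r) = r*(r - 2)*(r + 4)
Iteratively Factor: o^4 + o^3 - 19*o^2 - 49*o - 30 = (o - 5)*(o^3 + 6*o^2 + 11*o + 6) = (o - 5)*(o + 3)*(o^2 + 3*o + 2) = (o - 5)*(o + 2)*(o + 3)*(o + 1)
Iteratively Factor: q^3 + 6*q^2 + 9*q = (q + 3)*(q^2 + 3*q) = q*(q + 3)*(q + 3)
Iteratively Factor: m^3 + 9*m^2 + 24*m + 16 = (m + 1)*(m^2 + 8*m + 16) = (m + 1)*(m + 4)*(m + 4)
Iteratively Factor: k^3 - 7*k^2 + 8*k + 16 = (k - 4)*(k^2 - 3*k - 4) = (k - 4)^2*(k + 1)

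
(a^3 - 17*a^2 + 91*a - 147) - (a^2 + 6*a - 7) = a^3 - 18*a^2 + 85*a - 140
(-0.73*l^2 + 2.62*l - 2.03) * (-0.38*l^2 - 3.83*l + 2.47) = 0.2774*l^4 + 1.8003*l^3 - 11.0663*l^2 + 14.2463*l - 5.0141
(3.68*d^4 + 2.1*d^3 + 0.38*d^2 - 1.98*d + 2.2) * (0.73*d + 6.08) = 2.6864*d^5 + 23.9074*d^4 + 13.0454*d^3 + 0.865*d^2 - 10.4324*d + 13.376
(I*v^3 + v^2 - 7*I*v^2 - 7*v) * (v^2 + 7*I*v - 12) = I*v^5 - 6*v^4 - 7*I*v^4 + 42*v^3 - 5*I*v^3 - 12*v^2 + 35*I*v^2 + 84*v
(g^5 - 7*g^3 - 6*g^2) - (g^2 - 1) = g^5 - 7*g^3 - 7*g^2 + 1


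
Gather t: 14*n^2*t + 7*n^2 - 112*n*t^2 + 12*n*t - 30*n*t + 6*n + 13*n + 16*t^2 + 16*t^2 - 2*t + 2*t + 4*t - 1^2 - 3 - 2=7*n^2 + 19*n + t^2*(32 - 112*n) + t*(14*n^2 - 18*n + 4) - 6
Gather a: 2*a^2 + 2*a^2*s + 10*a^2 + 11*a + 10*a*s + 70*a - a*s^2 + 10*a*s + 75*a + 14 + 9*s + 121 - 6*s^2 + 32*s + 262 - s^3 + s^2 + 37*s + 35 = a^2*(2*s + 12) + a*(-s^2 + 20*s + 156) - s^3 - 5*s^2 + 78*s + 432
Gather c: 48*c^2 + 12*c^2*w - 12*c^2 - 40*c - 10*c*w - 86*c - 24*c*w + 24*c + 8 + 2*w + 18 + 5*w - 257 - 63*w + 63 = c^2*(12*w + 36) + c*(-34*w - 102) - 56*w - 168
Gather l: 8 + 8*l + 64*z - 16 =8*l + 64*z - 8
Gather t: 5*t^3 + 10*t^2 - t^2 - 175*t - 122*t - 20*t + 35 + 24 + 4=5*t^3 + 9*t^2 - 317*t + 63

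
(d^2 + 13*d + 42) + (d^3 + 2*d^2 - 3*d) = d^3 + 3*d^2 + 10*d + 42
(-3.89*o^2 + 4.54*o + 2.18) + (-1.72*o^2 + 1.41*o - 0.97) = -5.61*o^2 + 5.95*o + 1.21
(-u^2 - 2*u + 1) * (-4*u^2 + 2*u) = 4*u^4 + 6*u^3 - 8*u^2 + 2*u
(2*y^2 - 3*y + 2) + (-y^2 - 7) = y^2 - 3*y - 5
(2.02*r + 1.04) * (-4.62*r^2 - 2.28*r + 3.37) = -9.3324*r^3 - 9.4104*r^2 + 4.4362*r + 3.5048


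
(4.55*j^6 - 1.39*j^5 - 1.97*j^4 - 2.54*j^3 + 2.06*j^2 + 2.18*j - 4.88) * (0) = 0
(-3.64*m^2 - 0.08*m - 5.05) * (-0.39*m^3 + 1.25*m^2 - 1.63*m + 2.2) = 1.4196*m^5 - 4.5188*m^4 + 7.8027*m^3 - 14.1901*m^2 + 8.0555*m - 11.11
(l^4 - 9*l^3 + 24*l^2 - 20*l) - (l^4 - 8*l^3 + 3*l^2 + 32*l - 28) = -l^3 + 21*l^2 - 52*l + 28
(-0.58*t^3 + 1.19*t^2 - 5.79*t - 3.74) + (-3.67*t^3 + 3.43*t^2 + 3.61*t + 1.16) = -4.25*t^3 + 4.62*t^2 - 2.18*t - 2.58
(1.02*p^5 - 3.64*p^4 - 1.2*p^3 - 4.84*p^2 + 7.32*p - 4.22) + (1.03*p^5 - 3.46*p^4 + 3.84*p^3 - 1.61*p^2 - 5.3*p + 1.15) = 2.05*p^5 - 7.1*p^4 + 2.64*p^3 - 6.45*p^2 + 2.02*p - 3.07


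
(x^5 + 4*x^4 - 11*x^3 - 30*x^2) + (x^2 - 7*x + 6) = x^5 + 4*x^4 - 11*x^3 - 29*x^2 - 7*x + 6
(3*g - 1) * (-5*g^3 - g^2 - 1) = -15*g^4 + 2*g^3 + g^2 - 3*g + 1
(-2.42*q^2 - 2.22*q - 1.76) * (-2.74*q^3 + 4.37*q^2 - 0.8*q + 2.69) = 6.6308*q^5 - 4.4926*q^4 - 2.943*q^3 - 12.425*q^2 - 4.5638*q - 4.7344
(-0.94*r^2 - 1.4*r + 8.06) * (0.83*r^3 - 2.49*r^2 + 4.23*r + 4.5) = -0.7802*r^5 + 1.1786*r^4 + 6.1996*r^3 - 30.2214*r^2 + 27.7938*r + 36.27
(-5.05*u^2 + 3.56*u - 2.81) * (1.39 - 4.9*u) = 24.745*u^3 - 24.4635*u^2 + 18.7174*u - 3.9059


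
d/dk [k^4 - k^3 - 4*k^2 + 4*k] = 4*k^3 - 3*k^2 - 8*k + 4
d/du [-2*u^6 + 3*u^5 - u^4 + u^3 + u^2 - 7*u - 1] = -12*u^5 + 15*u^4 - 4*u^3 + 3*u^2 + 2*u - 7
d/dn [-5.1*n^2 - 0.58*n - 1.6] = -10.2*n - 0.58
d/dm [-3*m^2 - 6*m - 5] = -6*m - 6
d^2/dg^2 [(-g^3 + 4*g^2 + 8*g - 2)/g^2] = 4*(4*g - 3)/g^4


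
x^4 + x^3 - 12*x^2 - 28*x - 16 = (x - 4)*(x + 1)*(x + 2)^2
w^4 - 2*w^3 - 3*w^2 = w^2*(w - 3)*(w + 1)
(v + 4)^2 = v^2 + 8*v + 16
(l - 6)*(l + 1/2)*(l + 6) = l^3 + l^2/2 - 36*l - 18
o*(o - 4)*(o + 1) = o^3 - 3*o^2 - 4*o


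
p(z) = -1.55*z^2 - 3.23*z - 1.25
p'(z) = -3.1*z - 3.23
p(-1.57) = 0.00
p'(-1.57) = 1.64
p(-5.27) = -27.28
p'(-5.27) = 13.11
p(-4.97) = -23.48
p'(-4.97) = 12.18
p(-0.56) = 0.07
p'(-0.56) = -1.49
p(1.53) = -9.82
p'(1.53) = -7.97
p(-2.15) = -1.47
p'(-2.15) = 3.44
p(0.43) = -2.93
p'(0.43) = -4.56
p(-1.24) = 0.37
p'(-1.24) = 0.61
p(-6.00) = -37.67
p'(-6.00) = 15.37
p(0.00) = -1.25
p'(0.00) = -3.23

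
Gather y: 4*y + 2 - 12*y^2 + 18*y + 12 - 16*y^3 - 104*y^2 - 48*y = -16*y^3 - 116*y^2 - 26*y + 14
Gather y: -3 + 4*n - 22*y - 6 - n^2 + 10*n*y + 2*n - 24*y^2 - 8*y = -n^2 + 6*n - 24*y^2 + y*(10*n - 30) - 9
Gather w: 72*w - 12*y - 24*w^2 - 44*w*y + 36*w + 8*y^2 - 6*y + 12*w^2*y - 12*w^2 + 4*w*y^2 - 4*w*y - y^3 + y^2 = w^2*(12*y - 36) + w*(4*y^2 - 48*y + 108) - y^3 + 9*y^2 - 18*y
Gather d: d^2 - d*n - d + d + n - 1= d^2 - d*n + n - 1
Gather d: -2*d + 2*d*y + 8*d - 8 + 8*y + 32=d*(2*y + 6) + 8*y + 24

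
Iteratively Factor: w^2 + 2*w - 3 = (w + 3)*(w - 1)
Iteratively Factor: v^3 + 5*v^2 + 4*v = (v + 4)*(v^2 + v) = v*(v + 4)*(v + 1)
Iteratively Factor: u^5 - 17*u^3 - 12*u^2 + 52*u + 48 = (u - 4)*(u^4 + 4*u^3 - u^2 - 16*u - 12) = (u - 4)*(u - 2)*(u^3 + 6*u^2 + 11*u + 6) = (u - 4)*(u - 2)*(u + 1)*(u^2 + 5*u + 6) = (u - 4)*(u - 2)*(u + 1)*(u + 3)*(u + 2)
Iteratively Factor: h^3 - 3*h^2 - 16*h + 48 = (h + 4)*(h^2 - 7*h + 12) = (h - 3)*(h + 4)*(h - 4)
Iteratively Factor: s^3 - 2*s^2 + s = (s - 1)*(s^2 - s) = s*(s - 1)*(s - 1)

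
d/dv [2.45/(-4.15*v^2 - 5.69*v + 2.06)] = (20.335*v + 13.9405)/(4.15*v^2 + 5.69*v - 2.06)^2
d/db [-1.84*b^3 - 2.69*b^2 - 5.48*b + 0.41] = -5.52*b^2 - 5.38*b - 5.48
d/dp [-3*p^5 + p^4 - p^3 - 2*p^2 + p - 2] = -15*p^4 + 4*p^3 - 3*p^2 - 4*p + 1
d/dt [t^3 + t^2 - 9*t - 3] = 3*t^2 + 2*t - 9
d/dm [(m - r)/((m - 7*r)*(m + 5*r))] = ((-m + r)*(m - 7*r) + (-m + r)*(m + 5*r) + (m - 7*r)*(m + 5*r))/((m - 7*r)^2*(m + 5*r)^2)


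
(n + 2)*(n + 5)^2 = n^3 + 12*n^2 + 45*n + 50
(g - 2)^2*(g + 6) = g^3 + 2*g^2 - 20*g + 24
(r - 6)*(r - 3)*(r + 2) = r^3 - 7*r^2 + 36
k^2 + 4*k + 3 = (k + 1)*(k + 3)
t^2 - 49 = (t - 7)*(t + 7)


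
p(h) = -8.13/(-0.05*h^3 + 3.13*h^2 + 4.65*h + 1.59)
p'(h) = -8.13*(0.15*h^2 - 6.26*h - 4.65)/(-0.05*h^3 + 3.13*h^2 + 4.65*h + 1.59)^2 = (-1.2195*h^2 + 50.8938*h + 37.8045)/(-0.05*h^3 + 3.13*h^2 + 4.65*h + 1.59)^2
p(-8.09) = -0.04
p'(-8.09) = -0.01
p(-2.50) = -0.79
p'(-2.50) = -0.91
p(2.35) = -0.28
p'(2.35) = 0.18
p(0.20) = -3.07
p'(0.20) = 6.85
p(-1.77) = -2.36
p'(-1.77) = -4.73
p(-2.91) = -0.51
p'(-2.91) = -0.48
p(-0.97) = -115.89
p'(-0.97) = -2582.73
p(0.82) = -1.09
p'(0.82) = 1.41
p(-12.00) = -0.02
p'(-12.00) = -0.00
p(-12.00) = -0.02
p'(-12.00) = -0.00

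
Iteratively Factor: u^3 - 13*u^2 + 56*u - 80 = (u - 4)*(u^2 - 9*u + 20) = (u - 5)*(u - 4)*(u - 4)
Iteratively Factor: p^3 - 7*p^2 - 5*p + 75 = (p - 5)*(p^2 - 2*p - 15) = (p - 5)^2*(p + 3)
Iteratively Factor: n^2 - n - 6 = (n + 2)*(n - 3)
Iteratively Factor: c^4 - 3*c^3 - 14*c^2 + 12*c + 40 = (c - 5)*(c^3 + 2*c^2 - 4*c - 8) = (c - 5)*(c - 2)*(c^2 + 4*c + 4) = (c - 5)*(c - 2)*(c + 2)*(c + 2)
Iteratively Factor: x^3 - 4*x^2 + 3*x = (x)*(x^2 - 4*x + 3) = x*(x - 1)*(x - 3)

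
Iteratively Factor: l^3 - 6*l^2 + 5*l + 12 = (l + 1)*(l^2 - 7*l + 12) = (l - 3)*(l + 1)*(l - 4)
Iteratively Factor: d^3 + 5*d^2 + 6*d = (d)*(d^2 + 5*d + 6) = d*(d + 2)*(d + 3)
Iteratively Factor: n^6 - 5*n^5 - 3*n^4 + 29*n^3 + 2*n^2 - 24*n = (n - 3)*(n^5 - 2*n^4 - 9*n^3 + 2*n^2 + 8*n) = (n - 3)*(n + 1)*(n^4 - 3*n^3 - 6*n^2 + 8*n) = (n - 3)*(n + 1)*(n + 2)*(n^3 - 5*n^2 + 4*n) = (n - 4)*(n - 3)*(n + 1)*(n + 2)*(n^2 - n) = (n - 4)*(n - 3)*(n - 1)*(n + 1)*(n + 2)*(n)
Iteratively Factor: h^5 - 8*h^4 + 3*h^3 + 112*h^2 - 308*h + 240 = (h - 5)*(h^4 - 3*h^3 - 12*h^2 + 52*h - 48) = (h - 5)*(h - 3)*(h^3 - 12*h + 16) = (h - 5)*(h - 3)*(h + 4)*(h^2 - 4*h + 4) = (h - 5)*(h - 3)*(h - 2)*(h + 4)*(h - 2)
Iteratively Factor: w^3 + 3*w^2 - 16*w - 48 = (w + 3)*(w^2 - 16) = (w - 4)*(w + 3)*(w + 4)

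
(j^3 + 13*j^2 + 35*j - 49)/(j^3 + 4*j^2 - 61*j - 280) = (j^2 + 6*j - 7)/(j^2 - 3*j - 40)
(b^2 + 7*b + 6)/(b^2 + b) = (b + 6)/b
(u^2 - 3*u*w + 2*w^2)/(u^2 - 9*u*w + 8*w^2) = (u - 2*w)/(u - 8*w)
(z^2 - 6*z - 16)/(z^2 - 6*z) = (z^2 - 6*z - 16)/(z*(z - 6))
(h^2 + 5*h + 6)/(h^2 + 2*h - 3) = (h + 2)/(h - 1)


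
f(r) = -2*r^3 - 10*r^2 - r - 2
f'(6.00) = -337.00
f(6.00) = -800.00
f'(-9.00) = -307.00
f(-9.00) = 655.00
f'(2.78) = -102.97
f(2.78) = -125.03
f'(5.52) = -294.22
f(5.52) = -648.62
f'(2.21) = -74.50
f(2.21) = -74.64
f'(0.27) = -6.84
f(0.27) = -3.04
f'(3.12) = -121.81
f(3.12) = -163.21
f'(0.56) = -14.08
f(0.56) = -6.05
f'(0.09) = -2.85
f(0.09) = -2.17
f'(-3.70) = -9.14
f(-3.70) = -33.89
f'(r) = -6*r^2 - 20*r - 1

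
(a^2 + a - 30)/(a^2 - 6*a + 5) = (a + 6)/(a - 1)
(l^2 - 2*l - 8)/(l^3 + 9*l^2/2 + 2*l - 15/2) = 2*(l^2 - 2*l - 8)/(2*l^3 + 9*l^2 + 4*l - 15)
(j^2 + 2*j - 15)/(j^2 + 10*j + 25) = (j - 3)/(j + 5)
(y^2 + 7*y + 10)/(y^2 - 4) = (y + 5)/(y - 2)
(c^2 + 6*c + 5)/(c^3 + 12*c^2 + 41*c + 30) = 1/(c + 6)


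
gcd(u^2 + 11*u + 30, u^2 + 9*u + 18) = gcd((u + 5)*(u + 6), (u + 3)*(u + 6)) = u + 6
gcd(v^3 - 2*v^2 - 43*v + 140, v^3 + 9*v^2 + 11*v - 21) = v + 7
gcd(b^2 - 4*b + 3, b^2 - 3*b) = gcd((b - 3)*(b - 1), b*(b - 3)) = b - 3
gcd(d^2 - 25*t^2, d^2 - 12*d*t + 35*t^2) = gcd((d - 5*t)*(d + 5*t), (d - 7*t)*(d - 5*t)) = -d + 5*t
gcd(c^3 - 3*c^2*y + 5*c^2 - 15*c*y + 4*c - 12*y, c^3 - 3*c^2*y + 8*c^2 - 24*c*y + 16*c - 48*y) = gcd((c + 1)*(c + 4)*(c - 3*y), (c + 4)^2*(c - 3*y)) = -c^2 + 3*c*y - 4*c + 12*y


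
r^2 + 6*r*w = r*(r + 6*w)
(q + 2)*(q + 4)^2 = q^3 + 10*q^2 + 32*q + 32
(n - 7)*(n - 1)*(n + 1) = n^3 - 7*n^2 - n + 7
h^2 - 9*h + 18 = (h - 6)*(h - 3)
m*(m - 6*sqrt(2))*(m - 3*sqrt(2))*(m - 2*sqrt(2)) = m^4 - 11*sqrt(2)*m^3 + 72*m^2 - 72*sqrt(2)*m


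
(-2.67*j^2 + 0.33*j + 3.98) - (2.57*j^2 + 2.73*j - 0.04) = -5.24*j^2 - 2.4*j + 4.02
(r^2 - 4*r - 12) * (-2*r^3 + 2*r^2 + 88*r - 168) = -2*r^5 + 10*r^4 + 104*r^3 - 544*r^2 - 384*r + 2016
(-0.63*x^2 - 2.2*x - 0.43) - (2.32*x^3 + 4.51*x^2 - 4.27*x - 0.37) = -2.32*x^3 - 5.14*x^2 + 2.07*x - 0.06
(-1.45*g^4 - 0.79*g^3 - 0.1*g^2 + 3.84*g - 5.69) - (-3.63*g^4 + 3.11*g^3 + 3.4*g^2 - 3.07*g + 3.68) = 2.18*g^4 - 3.9*g^3 - 3.5*g^2 + 6.91*g - 9.37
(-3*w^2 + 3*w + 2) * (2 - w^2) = 3*w^4 - 3*w^3 - 8*w^2 + 6*w + 4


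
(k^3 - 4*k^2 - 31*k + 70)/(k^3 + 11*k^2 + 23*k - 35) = (k^2 - 9*k + 14)/(k^2 + 6*k - 7)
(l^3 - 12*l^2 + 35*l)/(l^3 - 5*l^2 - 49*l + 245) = l/(l + 7)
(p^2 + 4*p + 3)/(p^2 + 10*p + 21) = (p + 1)/(p + 7)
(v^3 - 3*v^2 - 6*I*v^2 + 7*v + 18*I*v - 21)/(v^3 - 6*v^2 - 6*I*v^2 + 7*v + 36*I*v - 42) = (v - 3)/(v - 6)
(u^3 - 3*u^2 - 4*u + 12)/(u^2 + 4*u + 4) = (u^2 - 5*u + 6)/(u + 2)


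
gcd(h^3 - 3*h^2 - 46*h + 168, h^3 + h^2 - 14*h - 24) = h - 4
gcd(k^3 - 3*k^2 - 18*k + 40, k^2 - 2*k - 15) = k - 5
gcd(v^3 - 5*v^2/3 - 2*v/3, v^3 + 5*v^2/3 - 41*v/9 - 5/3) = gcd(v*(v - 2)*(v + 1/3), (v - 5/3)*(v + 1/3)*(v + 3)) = v + 1/3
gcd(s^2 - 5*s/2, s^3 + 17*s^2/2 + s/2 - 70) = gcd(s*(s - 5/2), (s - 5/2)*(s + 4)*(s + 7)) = s - 5/2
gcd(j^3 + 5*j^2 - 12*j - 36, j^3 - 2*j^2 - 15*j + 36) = j - 3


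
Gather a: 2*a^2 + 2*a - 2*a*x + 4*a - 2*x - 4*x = 2*a^2 + a*(6 - 2*x) - 6*x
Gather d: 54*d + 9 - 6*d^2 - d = -6*d^2 + 53*d + 9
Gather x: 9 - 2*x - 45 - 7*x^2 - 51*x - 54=-7*x^2 - 53*x - 90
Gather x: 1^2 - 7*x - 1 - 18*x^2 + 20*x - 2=-18*x^2 + 13*x - 2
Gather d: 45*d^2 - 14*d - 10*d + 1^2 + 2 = 45*d^2 - 24*d + 3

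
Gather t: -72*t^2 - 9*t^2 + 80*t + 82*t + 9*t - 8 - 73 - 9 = -81*t^2 + 171*t - 90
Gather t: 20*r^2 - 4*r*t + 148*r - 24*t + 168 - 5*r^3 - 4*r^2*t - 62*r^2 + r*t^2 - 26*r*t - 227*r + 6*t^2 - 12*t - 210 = -5*r^3 - 42*r^2 - 79*r + t^2*(r + 6) + t*(-4*r^2 - 30*r - 36) - 42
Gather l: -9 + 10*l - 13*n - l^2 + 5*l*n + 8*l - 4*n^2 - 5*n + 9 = -l^2 + l*(5*n + 18) - 4*n^2 - 18*n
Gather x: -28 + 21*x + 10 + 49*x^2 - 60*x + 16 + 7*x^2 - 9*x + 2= 56*x^2 - 48*x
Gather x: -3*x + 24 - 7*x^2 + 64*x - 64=-7*x^2 + 61*x - 40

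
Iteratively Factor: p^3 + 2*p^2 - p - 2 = (p + 1)*(p^2 + p - 2) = (p - 1)*(p + 1)*(p + 2)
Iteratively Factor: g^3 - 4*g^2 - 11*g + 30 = (g - 2)*(g^2 - 2*g - 15) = (g - 2)*(g + 3)*(g - 5)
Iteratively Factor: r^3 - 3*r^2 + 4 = (r - 2)*(r^2 - r - 2) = (r - 2)^2*(r + 1)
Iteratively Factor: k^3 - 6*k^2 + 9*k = (k - 3)*(k^2 - 3*k) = k*(k - 3)*(k - 3)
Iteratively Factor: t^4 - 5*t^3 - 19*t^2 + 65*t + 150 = (t - 5)*(t^3 - 19*t - 30) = (t - 5)^2*(t^2 + 5*t + 6) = (t - 5)^2*(t + 3)*(t + 2)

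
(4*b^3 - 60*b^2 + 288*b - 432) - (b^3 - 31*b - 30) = 3*b^3 - 60*b^2 + 319*b - 402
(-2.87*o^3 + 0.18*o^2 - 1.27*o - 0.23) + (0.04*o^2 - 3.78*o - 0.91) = -2.87*o^3 + 0.22*o^2 - 5.05*o - 1.14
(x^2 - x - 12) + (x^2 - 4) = 2*x^2 - x - 16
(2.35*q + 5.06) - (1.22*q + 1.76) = 1.13*q + 3.3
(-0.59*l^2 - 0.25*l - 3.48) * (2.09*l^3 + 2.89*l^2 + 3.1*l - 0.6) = -1.2331*l^5 - 2.2276*l^4 - 9.8247*l^3 - 10.4782*l^2 - 10.638*l + 2.088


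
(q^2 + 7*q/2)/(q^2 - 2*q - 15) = q*(2*q + 7)/(2*(q^2 - 2*q - 15))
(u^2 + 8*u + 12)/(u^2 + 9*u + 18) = (u + 2)/(u + 3)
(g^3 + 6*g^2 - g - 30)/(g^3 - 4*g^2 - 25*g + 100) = (g^2 + g - 6)/(g^2 - 9*g + 20)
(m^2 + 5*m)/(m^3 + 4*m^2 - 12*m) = (m + 5)/(m^2 + 4*m - 12)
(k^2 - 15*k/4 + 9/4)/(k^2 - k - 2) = (-k^2 + 15*k/4 - 9/4)/(-k^2 + k + 2)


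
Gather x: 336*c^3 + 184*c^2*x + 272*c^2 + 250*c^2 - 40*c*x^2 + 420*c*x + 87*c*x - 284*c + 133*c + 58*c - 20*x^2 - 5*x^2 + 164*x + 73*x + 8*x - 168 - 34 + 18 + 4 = 336*c^3 + 522*c^2 - 93*c + x^2*(-40*c - 25) + x*(184*c^2 + 507*c + 245) - 180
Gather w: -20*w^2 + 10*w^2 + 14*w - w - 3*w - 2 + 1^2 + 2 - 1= -10*w^2 + 10*w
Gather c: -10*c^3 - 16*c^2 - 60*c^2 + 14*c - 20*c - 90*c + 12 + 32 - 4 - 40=-10*c^3 - 76*c^2 - 96*c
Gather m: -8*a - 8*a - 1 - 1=-16*a - 2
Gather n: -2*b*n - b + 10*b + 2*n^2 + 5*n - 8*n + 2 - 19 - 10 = 9*b + 2*n^2 + n*(-2*b - 3) - 27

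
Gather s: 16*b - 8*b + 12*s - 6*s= 8*b + 6*s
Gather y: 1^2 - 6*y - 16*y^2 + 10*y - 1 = -16*y^2 + 4*y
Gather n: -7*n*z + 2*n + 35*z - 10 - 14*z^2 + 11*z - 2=n*(2 - 7*z) - 14*z^2 + 46*z - 12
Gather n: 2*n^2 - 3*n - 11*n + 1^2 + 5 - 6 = 2*n^2 - 14*n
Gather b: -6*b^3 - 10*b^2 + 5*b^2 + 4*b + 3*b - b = -6*b^3 - 5*b^2 + 6*b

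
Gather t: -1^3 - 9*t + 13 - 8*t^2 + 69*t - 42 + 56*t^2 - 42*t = 48*t^2 + 18*t - 30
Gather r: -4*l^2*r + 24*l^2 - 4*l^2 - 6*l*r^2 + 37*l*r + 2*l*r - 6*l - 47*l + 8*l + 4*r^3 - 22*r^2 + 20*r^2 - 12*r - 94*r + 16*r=20*l^2 - 45*l + 4*r^3 + r^2*(-6*l - 2) + r*(-4*l^2 + 39*l - 90)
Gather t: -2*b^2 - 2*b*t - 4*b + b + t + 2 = -2*b^2 - 3*b + t*(1 - 2*b) + 2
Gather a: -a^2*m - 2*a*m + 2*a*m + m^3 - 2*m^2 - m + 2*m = -a^2*m + m^3 - 2*m^2 + m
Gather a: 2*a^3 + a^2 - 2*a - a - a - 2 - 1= 2*a^3 + a^2 - 4*a - 3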